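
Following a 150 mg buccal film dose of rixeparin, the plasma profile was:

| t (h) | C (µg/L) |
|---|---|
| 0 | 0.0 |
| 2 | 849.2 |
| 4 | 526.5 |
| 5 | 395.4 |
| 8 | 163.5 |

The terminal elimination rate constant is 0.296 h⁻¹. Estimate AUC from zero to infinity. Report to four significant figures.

Trapezoidal AUC_0→8:
  [0→2]: (0.0+849.2)/2 × 2 = 849.2
  [2→4]: (849.2+526.5)/2 × 2 = 1375.7
  [4→5]: (526.5+395.4)/2 × 1 = 460.95
  [5→8]: (395.4+163.5)/2 × 3 = 838.35
  Sum = 3524.2 µg/L·h
Extrapolated tail: C_last / k_e = 163.5 / 0.296 = 552.365
AUC_0→∞ = 3524.2 + 552.365 = 4076.565 µg/L·h

AUC = 4077 µg/L·h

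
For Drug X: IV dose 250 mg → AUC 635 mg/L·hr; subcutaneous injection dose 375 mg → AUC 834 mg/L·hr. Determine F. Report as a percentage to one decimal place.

F = 87.6%

F = (AUC_ev / D_ev) / (AUC_iv / D_iv)
  = (834/375) / (635/250)
  = 2.224 / 2.54 = 0.8756
  = 87.56%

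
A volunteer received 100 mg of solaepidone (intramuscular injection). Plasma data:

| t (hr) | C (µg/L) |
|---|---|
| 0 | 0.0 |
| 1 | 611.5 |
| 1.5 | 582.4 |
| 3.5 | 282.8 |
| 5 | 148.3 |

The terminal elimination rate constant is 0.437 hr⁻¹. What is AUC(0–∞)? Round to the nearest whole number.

Trapezoidal AUC_0→5:
  [0→1]: (0.0+611.5)/2 × 1 = 305.75
  [1→1.5]: (611.5+582.4)/2 × 0.5 = 298.475
  [1.5→3.5]: (582.4+282.8)/2 × 2 = 865.2
  [3.5→5]: (282.8+148.3)/2 × 1.5 = 323.325
  Sum = 1792.75 µg/L·hr
Extrapolated tail: C_last / k_e = 148.3 / 0.437 = 339.359
AUC_0→∞ = 1792.75 + 339.359 = 2132.109 µg/L·hr

AUC = 2132 µg/L·hr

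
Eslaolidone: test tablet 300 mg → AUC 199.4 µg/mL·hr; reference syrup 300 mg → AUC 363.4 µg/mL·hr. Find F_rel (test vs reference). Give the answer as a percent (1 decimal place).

F_rel = 54.9%

F_rel = (AUC_test/D_test) / (AUC_ref/D_ref)
      = (199.4/300) / (363.4/300)
      = 0.664667 / 1.21133 = 0.5487 = 54.87%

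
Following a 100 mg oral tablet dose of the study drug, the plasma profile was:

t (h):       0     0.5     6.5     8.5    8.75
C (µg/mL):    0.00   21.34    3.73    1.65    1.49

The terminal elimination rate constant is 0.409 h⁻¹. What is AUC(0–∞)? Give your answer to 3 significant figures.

Trapezoidal AUC_0→8.75:
  [0→0.5]: (0.00+21.34)/2 × 0.5 = 5.335
  [0.5→6.5]: (21.34+3.73)/2 × 6 = 75.21
  [6.5→8.5]: (3.73+1.65)/2 × 2 = 5.38
  [8.5→8.75]: (1.65+1.49)/2 × 0.25 = 0.3925
  Sum = 86.3175 µg/mL·h
Extrapolated tail: C_last / k_e = 1.49 / 0.409 = 3.643
AUC_0→∞ = 86.3175 + 3.643 = 89.9605 µg/mL·h

AUC = 90.0 µg/mL·h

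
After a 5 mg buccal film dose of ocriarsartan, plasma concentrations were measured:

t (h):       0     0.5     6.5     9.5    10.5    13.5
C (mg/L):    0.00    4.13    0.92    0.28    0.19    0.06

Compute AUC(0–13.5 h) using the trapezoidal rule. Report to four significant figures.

Trapezoidal AUC_0→13.5:
  [0→0.5]: (0.00+4.13)/2 × 0.5 = 1.0325
  [0.5→6.5]: (4.13+0.92)/2 × 6 = 15.15
  [6.5→9.5]: (0.92+0.28)/2 × 3 = 1.8
  [9.5→10.5]: (0.28+0.19)/2 × 1 = 0.235
  [10.5→13.5]: (0.19+0.06)/2 × 3 = 0.375
  Sum = 18.5925 mg/L·h

AUC = 18.59 mg/L·h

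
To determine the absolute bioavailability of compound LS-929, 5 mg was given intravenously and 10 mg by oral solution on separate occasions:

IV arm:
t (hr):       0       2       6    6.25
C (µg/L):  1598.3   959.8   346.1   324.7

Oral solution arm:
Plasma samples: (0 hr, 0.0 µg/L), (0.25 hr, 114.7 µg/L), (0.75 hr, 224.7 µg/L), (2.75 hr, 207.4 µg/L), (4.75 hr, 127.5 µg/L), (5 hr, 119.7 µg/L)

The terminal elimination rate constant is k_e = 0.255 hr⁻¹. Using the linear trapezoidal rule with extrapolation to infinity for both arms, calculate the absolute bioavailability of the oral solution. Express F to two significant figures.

F = 0.10

Trapezoidal AUC_0→6.25 (IV):
  [0→2]: (1598.3+959.8)/2 × 2 = 2558.1
  [2→6]: (959.8+346.1)/2 × 4 = 2611.8
  [6→6.25]: (346.1+324.7)/2 × 0.25 = 83.85
  Sum = 5253.75 µg/L·hr
IV tail: 324.7/0.255 = 1273.333; AUC_iv,0→∞ = 5253.75 + 1273.333 = 6527.083 µg/L·hr
Trapezoidal AUC_0→5 (oral solution):
  [0→0.25]: (0.0+114.7)/2 × 0.25 = 14.3375
  [0.25→0.75]: (114.7+224.7)/2 × 0.5 = 84.85
  [0.75→2.75]: (224.7+207.4)/2 × 2 = 432.1
  [2.75→4.75]: (207.4+127.5)/2 × 2 = 334.9
  [4.75→5]: (127.5+119.7)/2 × 0.25 = 30.9
  Sum = 897.0875 µg/L·hr
oral solution tail: 119.7/0.255 = 469.412; AUC_ev,0→∞ = 897.0875 + 469.412 = 1366.4995 µg/L·hr
F = (AUC_ev/D_ev)/(AUC_iv/D_iv) = (1366.4995/10)/(6527.083/5) = 136.64995/1305.4166 = 0.1047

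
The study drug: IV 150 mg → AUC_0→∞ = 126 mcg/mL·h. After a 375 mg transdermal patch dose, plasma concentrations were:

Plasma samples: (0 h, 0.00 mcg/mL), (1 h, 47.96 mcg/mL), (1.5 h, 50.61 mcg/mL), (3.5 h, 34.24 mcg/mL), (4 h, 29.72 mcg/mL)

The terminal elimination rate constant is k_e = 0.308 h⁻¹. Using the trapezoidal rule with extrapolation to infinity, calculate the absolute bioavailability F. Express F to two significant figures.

Trapezoidal AUC_0→4 (transdermal patch):
  [0→1]: (0.00+47.96)/2 × 1 = 23.98
  [1→1.5]: (47.96+50.61)/2 × 0.5 = 24.6425
  [1.5→3.5]: (50.61+34.24)/2 × 2 = 84.85
  [3.5→4]: (34.24+29.72)/2 × 0.5 = 15.99
  Sum = 149.4625 mcg/mL·h
Tail: C_last/k_e = 29.72/0.308 = 96.494
AUC_0→∞ (transdermal patch) = 149.4625 + 96.494 = 245.9565 mcg/mL·h
F = (AUC_ev/D_ev)/(AUC_iv/D_iv) = (245.9565/375)/(126/150) = 0.655884/0.84 = 0.7808

F = 0.78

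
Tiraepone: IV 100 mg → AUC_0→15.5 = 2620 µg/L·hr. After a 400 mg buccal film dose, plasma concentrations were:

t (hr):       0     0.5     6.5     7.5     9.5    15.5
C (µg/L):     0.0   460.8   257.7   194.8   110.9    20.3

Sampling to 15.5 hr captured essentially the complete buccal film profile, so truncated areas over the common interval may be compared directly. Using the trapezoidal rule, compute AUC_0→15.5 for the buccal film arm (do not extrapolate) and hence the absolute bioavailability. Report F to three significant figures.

F = 0.305

Trapezoidal AUC_0→15.5 (buccal film):
  [0→0.5]: (0.0+460.8)/2 × 0.5 = 115.2
  [0.5→6.5]: (460.8+257.7)/2 × 6 = 2155.5
  [6.5→7.5]: (257.7+194.8)/2 × 1 = 226.25
  [7.5→9.5]: (194.8+110.9)/2 × 2 = 305.7
  [9.5→15.5]: (110.9+20.3)/2 × 6 = 393.6
  Sum = 3196.25 µg/L·hr
F = (AUC_ev/D_ev)/(AUC_iv/D_iv) = (3196.25/400)/(2620/100) = 7.990625/26.2 = 0.3050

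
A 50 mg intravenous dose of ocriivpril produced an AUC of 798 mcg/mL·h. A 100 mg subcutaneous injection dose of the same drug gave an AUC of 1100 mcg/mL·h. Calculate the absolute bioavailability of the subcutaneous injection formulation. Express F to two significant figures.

F = 0.69

F = (AUC_ev / D_ev) / (AUC_iv / D_iv)
  = (1100/100) / (798/50)
  = 11 / 15.96 = 0.6892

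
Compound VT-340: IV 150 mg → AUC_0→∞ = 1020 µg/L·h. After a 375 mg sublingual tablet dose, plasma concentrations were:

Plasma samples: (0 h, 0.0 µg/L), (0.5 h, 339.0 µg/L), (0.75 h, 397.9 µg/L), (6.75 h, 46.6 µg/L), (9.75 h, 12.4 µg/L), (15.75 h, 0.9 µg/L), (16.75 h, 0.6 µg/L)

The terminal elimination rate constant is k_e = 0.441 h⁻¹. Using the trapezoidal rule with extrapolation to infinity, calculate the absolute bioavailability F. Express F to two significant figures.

Trapezoidal AUC_0→16.75 (sublingual tablet):
  [0→0.5]: (0.0+339.0)/2 × 0.5 = 84.75
  [0.5→0.75]: (339.0+397.9)/2 × 0.25 = 92.1125
  [0.75→6.75]: (397.9+46.6)/2 × 6 = 1333.5
  [6.75→9.75]: (46.6+12.4)/2 × 3 = 88.5
  [9.75→15.75]: (12.4+0.9)/2 × 6 = 39.9
  [15.75→16.75]: (0.9+0.6)/2 × 1 = 0.75
  Sum = 1639.5125 µg/L·h
Tail: C_last/k_e = 0.6/0.441 = 1.361
AUC_0→∞ (sublingual tablet) = 1639.5125 + 1.361 = 1640.8735 µg/L·h
F = (AUC_ev/D_ev)/(AUC_iv/D_iv) = (1640.8735/375)/(1020/150) = 4.37566/6.8 = 0.6435

F = 0.64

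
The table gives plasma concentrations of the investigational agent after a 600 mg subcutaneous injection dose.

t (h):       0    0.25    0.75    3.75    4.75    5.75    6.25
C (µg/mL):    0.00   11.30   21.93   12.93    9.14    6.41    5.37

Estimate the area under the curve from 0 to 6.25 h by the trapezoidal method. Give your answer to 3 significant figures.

AUC = 83.8 µg/mL·h

Trapezoidal AUC_0→6.25:
  [0→0.25]: (0.00+11.30)/2 × 0.25 = 1.4125
  [0.25→0.75]: (11.30+21.93)/2 × 0.5 = 8.3075
  [0.75→3.75]: (21.93+12.93)/2 × 3 = 52.29
  [3.75→4.75]: (12.93+9.14)/2 × 1 = 11.035
  [4.75→5.75]: (9.14+6.41)/2 × 1 = 7.775
  [5.75→6.25]: (6.41+5.37)/2 × 0.5 = 2.945
  Sum = 83.765 µg/mL·h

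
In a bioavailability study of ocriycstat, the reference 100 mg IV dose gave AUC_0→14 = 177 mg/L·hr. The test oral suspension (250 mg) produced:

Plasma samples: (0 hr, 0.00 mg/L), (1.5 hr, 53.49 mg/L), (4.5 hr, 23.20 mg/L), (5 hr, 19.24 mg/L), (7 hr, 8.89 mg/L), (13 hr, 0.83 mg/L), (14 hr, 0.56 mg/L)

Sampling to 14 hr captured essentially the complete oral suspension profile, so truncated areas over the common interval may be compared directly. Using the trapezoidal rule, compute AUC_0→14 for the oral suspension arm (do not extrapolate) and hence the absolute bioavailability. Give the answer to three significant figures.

Trapezoidal AUC_0→14 (oral suspension):
  [0→1.5]: (0.00+53.49)/2 × 1.5 = 40.1175
  [1.5→4.5]: (53.49+23.20)/2 × 3 = 115.035
  [4.5→5]: (23.20+19.24)/2 × 0.5 = 10.61
  [5→7]: (19.24+8.89)/2 × 2 = 28.13
  [7→13]: (8.89+0.83)/2 × 6 = 29.16
  [13→14]: (0.83+0.56)/2 × 1 = 0.695
  Sum = 223.7475 mg/L·hr
F = (AUC_ev/D_ev)/(AUC_iv/D_iv) = (223.7475/250)/(177/100) = 0.89499/1.77 = 0.5056

F = 0.506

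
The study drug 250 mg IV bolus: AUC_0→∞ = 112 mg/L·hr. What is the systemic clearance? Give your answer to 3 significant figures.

CL = Dose_iv / AUC_0→∞
   = 250 / 112 = 2.23214 L/hr

CL = 2.23 L/hr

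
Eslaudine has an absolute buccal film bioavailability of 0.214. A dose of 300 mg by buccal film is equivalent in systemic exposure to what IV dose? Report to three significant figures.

Systemic exposure from an extravascular dose = F × D_ev, so the equivalent IV dose is F × D_ev.
D_iv = F × D_ev = 0.214 × 300 = 64.2 mg

D_iv = 64.2 mg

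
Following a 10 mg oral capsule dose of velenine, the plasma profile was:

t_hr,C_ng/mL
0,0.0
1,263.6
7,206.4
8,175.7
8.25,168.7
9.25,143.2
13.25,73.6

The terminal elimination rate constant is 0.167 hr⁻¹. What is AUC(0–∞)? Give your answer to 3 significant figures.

AUC = 2810 ng/mL·hr

Trapezoidal AUC_0→13.25:
  [0→1]: (0.0+263.6)/2 × 1 = 131.8
  [1→7]: (263.6+206.4)/2 × 6 = 1410.0
  [7→8]: (206.4+175.7)/2 × 1 = 191.05
  [8→8.25]: (175.7+168.7)/2 × 0.25 = 43.05
  [8.25→9.25]: (168.7+143.2)/2 × 1 = 155.95
  [9.25→13.25]: (143.2+73.6)/2 × 4 = 433.6
  Sum = 2365.45 ng/mL·hr
Extrapolated tail: C_last / k_e = 73.6 / 0.167 = 440.719
AUC_0→∞ = 2365.45 + 440.719 = 2806.169 ng/mL·hr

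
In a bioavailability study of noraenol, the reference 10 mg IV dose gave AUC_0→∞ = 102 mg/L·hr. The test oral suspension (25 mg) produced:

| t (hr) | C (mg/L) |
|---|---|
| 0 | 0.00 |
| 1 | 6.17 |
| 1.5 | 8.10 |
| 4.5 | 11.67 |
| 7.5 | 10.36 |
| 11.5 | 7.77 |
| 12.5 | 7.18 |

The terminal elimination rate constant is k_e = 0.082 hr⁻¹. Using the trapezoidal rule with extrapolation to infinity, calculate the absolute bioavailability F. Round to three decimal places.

Trapezoidal AUC_0→12.5 (oral suspension):
  [0→1]: (0.00+6.17)/2 × 1 = 3.085
  [1→1.5]: (6.17+8.10)/2 × 0.5 = 3.5675
  [1.5→4.5]: (8.10+11.67)/2 × 3 = 29.655
  [4.5→7.5]: (11.67+10.36)/2 × 3 = 33.045
  [7.5→11.5]: (10.36+7.77)/2 × 4 = 36.26
  [11.5→12.5]: (7.77+7.18)/2 × 1 = 7.475
  Sum = 113.0875 mg/L·hr
Tail: C_last/k_e = 7.18/0.082 = 87.561
AUC_0→∞ (oral suspension) = 113.0875 + 87.561 = 200.6485 mg/L·hr
F = (AUC_ev/D_ev)/(AUC_iv/D_iv) = (200.6485/25)/(102/10) = 8.02594/10.2 = 0.7869

F = 0.787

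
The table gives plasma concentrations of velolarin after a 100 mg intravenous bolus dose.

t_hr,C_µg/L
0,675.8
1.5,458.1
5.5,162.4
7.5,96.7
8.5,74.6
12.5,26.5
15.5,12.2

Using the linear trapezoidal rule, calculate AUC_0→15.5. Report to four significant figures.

Trapezoidal AUC_0→15.5:
  [0→1.5]: (675.8+458.1)/2 × 1.5 = 850.425
  [1.5→5.5]: (458.1+162.4)/2 × 4 = 1241.0
  [5.5→7.5]: (162.4+96.7)/2 × 2 = 259.1
  [7.5→8.5]: (96.7+74.6)/2 × 1 = 85.65
  [8.5→12.5]: (74.6+26.5)/2 × 4 = 202.2
  [12.5→15.5]: (26.5+12.2)/2 × 3 = 58.05
  Sum = 2696.425 µg/L·hr

AUC = 2696 µg/L·hr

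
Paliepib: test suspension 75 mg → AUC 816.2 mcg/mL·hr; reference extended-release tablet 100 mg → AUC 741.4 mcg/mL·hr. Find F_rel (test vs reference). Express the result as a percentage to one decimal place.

F_rel = (AUC_test/D_test) / (AUC_ref/D_ref)
      = (816.2/75) / (741.4/100)
      = 10.8827 / 7.414 = 1.4679 = 146.79%

F_rel = 146.8%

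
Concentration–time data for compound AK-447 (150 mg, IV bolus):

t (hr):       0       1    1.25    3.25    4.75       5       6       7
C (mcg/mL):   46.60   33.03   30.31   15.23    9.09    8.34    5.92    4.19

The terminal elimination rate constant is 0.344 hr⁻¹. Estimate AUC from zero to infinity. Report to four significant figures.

Trapezoidal AUC_0→7:
  [0→1]: (46.60+33.03)/2 × 1 = 39.815
  [1→1.25]: (33.03+30.31)/2 × 0.25 = 7.9175
  [1.25→3.25]: (30.31+15.23)/2 × 2 = 45.54
  [3.25→4.75]: (15.23+9.09)/2 × 1.5 = 18.24
  [4.75→5]: (9.09+8.34)/2 × 0.25 = 2.17875
  [5→6]: (8.34+5.92)/2 × 1 = 7.13
  [6→7]: (5.92+4.19)/2 × 1 = 5.055
  Sum = 125.87625 mcg/mL·hr
Extrapolated tail: C_last / k_e = 4.19 / 0.344 = 12.180
AUC_0→∞ = 125.87625 + 12.180 = 138.05625 mcg/mL·hr

AUC = 138.1 mcg/mL·hr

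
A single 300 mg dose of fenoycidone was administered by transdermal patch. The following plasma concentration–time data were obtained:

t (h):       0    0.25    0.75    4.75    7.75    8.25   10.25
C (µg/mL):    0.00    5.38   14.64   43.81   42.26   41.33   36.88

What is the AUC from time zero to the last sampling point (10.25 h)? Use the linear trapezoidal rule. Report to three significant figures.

AUC = 351 µg/mL·h

Trapezoidal AUC_0→10.25:
  [0→0.25]: (0.00+5.38)/2 × 0.25 = 0.6725
  [0.25→0.75]: (5.38+14.64)/2 × 0.5 = 5.005
  [0.75→4.75]: (14.64+43.81)/2 × 4 = 116.9
  [4.75→7.75]: (43.81+42.26)/2 × 3 = 129.105
  [7.75→8.25]: (42.26+41.33)/2 × 0.5 = 20.8975
  [8.25→10.25]: (41.33+36.88)/2 × 2 = 78.21
  Sum = 350.79 µg/mL·h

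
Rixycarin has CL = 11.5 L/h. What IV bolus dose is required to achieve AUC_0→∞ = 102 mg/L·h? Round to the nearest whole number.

Dose_iv = CL × AUC_0→∞
     = 11.5 × 102 = 1173 mg

Dose = 1173 mg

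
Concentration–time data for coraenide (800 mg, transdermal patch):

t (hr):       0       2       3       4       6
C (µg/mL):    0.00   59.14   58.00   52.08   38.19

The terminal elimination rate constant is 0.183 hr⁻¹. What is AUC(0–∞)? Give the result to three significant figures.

AUC = 472 µg/mL·hr

Trapezoidal AUC_0→6:
  [0→2]: (0.00+59.14)/2 × 2 = 59.14
  [2→3]: (59.14+58.00)/2 × 1 = 58.57
  [3→4]: (58.00+52.08)/2 × 1 = 55.04
  [4→6]: (52.08+38.19)/2 × 2 = 90.27
  Sum = 263.02 µg/mL·hr
Extrapolated tail: C_last / k_e = 38.19 / 0.183 = 208.689
AUC_0→∞ = 263.02 + 208.689 = 471.709 µg/mL·hr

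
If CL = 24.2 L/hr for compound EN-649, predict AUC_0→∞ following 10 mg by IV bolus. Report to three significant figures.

AUC_0→∞ = Dose_iv / CL
        = 10 / 24.2 = 0.413223 mg/L·hr

AUC = 0.413 mg/L·hr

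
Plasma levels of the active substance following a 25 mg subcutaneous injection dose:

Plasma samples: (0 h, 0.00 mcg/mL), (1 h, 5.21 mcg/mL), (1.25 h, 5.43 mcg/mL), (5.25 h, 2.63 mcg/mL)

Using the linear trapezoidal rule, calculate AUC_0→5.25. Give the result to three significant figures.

AUC = 20.1 mcg/mL·h

Trapezoidal AUC_0→5.25:
  [0→1]: (0.00+5.21)/2 × 1 = 2.605
  [1→1.25]: (5.21+5.43)/2 × 0.25 = 1.33
  [1.25→5.25]: (5.43+2.63)/2 × 4 = 16.12
  Sum = 20.055 mcg/mL·h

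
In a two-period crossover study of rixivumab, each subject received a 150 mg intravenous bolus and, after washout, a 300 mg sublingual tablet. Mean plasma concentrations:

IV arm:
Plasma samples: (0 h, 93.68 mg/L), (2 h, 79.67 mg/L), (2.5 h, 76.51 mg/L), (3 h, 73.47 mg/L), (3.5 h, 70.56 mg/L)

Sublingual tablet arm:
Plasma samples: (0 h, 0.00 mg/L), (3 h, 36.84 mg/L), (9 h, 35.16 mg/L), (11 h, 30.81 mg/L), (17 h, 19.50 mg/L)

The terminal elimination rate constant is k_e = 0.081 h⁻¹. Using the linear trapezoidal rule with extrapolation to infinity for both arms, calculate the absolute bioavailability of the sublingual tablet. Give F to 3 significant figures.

F = 0.315

Trapezoidal AUC_0→3.5 (IV):
  [0→2]: (93.68+79.67)/2 × 2 = 173.35
  [2→2.5]: (79.67+76.51)/2 × 0.5 = 39.045
  [2.5→3]: (76.51+73.47)/2 × 0.5 = 37.495
  [3→3.5]: (73.47+70.56)/2 × 0.5 = 36.0075
  Sum = 285.8975 mg/L·h
IV tail: 70.56/0.081 = 871.111; AUC_iv,0→∞ = 285.8975 + 871.111 = 1157.0085 mg/L·h
Trapezoidal AUC_0→17 (sublingual tablet):
  [0→3]: (0.00+36.84)/2 × 3 = 55.26
  [3→9]: (36.84+35.16)/2 × 6 = 216.0
  [9→11]: (35.16+30.81)/2 × 2 = 65.97
  [11→17]: (30.81+19.50)/2 × 6 = 150.93
  Sum = 488.16 mg/L·h
sublingual tablet tail: 19.50/0.081 = 240.741; AUC_ev,0→∞ = 488.16 + 240.741 = 728.901 mg/L·h
F = (AUC_ev/D_ev)/(AUC_iv/D_iv) = (728.901/300)/(1157.0085/150) = 2.42967/7.71339 = 0.3150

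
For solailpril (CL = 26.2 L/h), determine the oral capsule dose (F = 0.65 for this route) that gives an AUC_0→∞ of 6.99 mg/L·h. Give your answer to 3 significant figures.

Dose = 282 mg

Dose = CL × AUC_0→∞ / F
     = 26.2 × 6.99 / 0.65 = 281.751 mg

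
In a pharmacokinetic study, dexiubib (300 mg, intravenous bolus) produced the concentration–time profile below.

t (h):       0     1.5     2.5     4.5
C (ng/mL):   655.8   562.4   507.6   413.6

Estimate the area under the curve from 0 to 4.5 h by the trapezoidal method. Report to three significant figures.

AUC = 2370 ng/mL·h

Trapezoidal AUC_0→4.5:
  [0→1.5]: (655.8+562.4)/2 × 1.5 = 913.65
  [1.5→2.5]: (562.4+507.6)/2 × 1 = 535.0
  [2.5→4.5]: (507.6+413.6)/2 × 2 = 921.2
  Sum = 2369.85 ng/mL·h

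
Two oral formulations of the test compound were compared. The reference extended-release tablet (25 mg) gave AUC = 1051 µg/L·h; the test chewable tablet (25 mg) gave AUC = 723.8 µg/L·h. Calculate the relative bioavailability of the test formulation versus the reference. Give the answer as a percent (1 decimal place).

F_rel = 68.9%

F_rel = (AUC_test/D_test) / (AUC_ref/D_ref)
      = (723.8/25) / (1051/25)
      = 28.952 / 42.04 = 0.6887 = 68.87%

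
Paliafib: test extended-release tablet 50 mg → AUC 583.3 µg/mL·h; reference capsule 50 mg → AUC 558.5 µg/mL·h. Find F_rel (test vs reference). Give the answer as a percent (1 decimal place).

F_rel = 104.4%

F_rel = (AUC_test/D_test) / (AUC_ref/D_ref)
      = (583.3/50) / (558.5/50)
      = 11.666 / 11.17 = 1.0444 = 104.44%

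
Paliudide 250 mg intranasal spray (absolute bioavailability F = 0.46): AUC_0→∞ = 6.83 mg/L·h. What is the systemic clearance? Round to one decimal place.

CL = 16.8 L/h

CL = F × Dose / AUC_0→∞
   = 0.46 × 250 / 6.83 = 16.8375 L/h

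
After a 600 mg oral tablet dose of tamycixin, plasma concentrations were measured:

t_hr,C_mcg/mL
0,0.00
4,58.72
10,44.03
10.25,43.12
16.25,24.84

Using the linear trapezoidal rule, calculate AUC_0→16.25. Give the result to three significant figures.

AUC = 640 mcg/mL·hr

Trapezoidal AUC_0→16.25:
  [0→4]: (0.00+58.72)/2 × 4 = 117.44
  [4→10]: (58.72+44.03)/2 × 6 = 308.25
  [10→10.25]: (44.03+43.12)/2 × 0.25 = 10.89375
  [10.25→16.25]: (43.12+24.84)/2 × 6 = 203.88
  Sum = 640.46375 mcg/mL·hr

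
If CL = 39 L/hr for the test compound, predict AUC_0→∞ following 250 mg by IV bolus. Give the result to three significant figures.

AUC = 6.41 mg/L·hr

AUC_0→∞ = Dose_iv / CL
        = 250 / 39 = 6.41026 mg/L·hr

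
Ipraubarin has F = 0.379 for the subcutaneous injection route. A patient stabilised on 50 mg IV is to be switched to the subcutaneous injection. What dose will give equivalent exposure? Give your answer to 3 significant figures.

D_subcutaneous = 132 mg

For equal systemic exposure: F × D_ev = D_iv
D_ev = D_iv / F = 50 / 0.379 = 131.926 mg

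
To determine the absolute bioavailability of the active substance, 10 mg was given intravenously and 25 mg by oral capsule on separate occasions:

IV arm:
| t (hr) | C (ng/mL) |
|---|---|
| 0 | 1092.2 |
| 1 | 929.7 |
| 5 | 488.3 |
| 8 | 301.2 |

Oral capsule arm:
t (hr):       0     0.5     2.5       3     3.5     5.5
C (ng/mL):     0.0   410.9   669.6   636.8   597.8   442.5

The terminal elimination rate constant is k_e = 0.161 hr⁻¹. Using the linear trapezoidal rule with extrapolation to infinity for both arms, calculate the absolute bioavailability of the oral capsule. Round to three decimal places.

F = 0.325

Trapezoidal AUC_0→8 (IV):
  [0→1]: (1092.2+929.7)/2 × 1 = 1010.95
  [1→5]: (929.7+488.3)/2 × 4 = 2836.0
  [5→8]: (488.3+301.2)/2 × 3 = 1184.25
  Sum = 5031.2 ng/mL·hr
IV tail: 301.2/0.161 = 1870.807; AUC_iv,0→∞ = 5031.2 + 1870.807 = 6902.007 ng/mL·hr
Trapezoidal AUC_0→5.5 (oral capsule):
  [0→0.5]: (0.0+410.9)/2 × 0.5 = 102.725
  [0.5→2.5]: (410.9+669.6)/2 × 2 = 1080.5
  [2.5→3]: (669.6+636.8)/2 × 0.5 = 326.6
  [3→3.5]: (636.8+597.8)/2 × 0.5 = 308.65
  [3.5→5.5]: (597.8+442.5)/2 × 2 = 1040.3
  Sum = 2858.775 ng/mL·hr
oral capsule tail: 442.5/0.161 = 2748.447; AUC_ev,0→∞ = 2858.775 + 2748.447 = 5607.222 ng/mL·hr
F = (AUC_ev/D_ev)/(AUC_iv/D_iv) = (5607.222/25)/(6902.007/10) = 224.28888/690.2007 = 0.3250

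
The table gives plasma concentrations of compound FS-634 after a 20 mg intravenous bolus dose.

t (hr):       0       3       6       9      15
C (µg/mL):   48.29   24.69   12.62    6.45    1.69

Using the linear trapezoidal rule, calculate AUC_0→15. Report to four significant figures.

Trapezoidal AUC_0→15:
  [0→3]: (48.29+24.69)/2 × 3 = 109.47
  [3→6]: (24.69+12.62)/2 × 3 = 55.965
  [6→9]: (12.62+6.45)/2 × 3 = 28.605
  [9→15]: (6.45+1.69)/2 × 6 = 24.42
  Sum = 218.46 µg/mL·hr

AUC = 218.5 µg/mL·hr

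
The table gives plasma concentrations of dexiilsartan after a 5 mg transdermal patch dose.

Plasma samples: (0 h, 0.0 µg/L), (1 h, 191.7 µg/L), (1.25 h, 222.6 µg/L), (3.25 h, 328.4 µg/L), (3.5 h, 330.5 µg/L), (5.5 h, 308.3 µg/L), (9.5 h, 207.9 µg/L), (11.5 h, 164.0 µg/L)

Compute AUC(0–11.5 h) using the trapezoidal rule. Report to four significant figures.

AUC = 2824 µg/L·h

Trapezoidal AUC_0→11.5:
  [0→1]: (0.0+191.7)/2 × 1 = 95.85
  [1→1.25]: (191.7+222.6)/2 × 0.25 = 51.7875
  [1.25→3.25]: (222.6+328.4)/2 × 2 = 551.0
  [3.25→3.5]: (328.4+330.5)/2 × 0.25 = 82.3625
  [3.5→5.5]: (330.5+308.3)/2 × 2 = 638.8
  [5.5→9.5]: (308.3+207.9)/2 × 4 = 1032.4
  [9.5→11.5]: (207.9+164.0)/2 × 2 = 371.9
  Sum = 2824.1 µg/L·h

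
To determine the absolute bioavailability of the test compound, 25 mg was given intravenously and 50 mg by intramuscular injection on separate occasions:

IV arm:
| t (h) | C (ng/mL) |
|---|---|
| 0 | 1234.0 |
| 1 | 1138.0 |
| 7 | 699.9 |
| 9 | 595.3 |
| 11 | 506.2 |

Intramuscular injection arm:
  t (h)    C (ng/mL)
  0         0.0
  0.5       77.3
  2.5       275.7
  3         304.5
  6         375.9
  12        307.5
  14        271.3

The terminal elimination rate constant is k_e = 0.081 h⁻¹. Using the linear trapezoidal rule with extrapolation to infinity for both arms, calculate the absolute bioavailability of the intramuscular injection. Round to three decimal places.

Trapezoidal AUC_0→11 (IV):
  [0→1]: (1234.0+1138.0)/2 × 1 = 1186.0
  [1→7]: (1138.0+699.9)/2 × 6 = 5513.7
  [7→9]: (699.9+595.3)/2 × 2 = 1295.2
  [9→11]: (595.3+506.2)/2 × 2 = 1101.5
  Sum = 9096.4 ng/mL·h
IV tail: 506.2/0.081 = 6249.383; AUC_iv,0→∞ = 9096.4 + 6249.383 = 15345.783 ng/mL·h
Trapezoidal AUC_0→14 (intramuscular injection):
  [0→0.5]: (0.0+77.3)/2 × 0.5 = 19.325
  [0.5→2.5]: (77.3+275.7)/2 × 2 = 353.0
  [2.5→3]: (275.7+304.5)/2 × 0.5 = 145.05
  [3→6]: (304.5+375.9)/2 × 3 = 1020.6
  [6→12]: (375.9+307.5)/2 × 6 = 2050.2
  [12→14]: (307.5+271.3)/2 × 2 = 578.8
  Sum = 4166.975 ng/mL·h
intramuscular injection tail: 271.3/0.081 = 3349.383; AUC_ev,0→∞ = 4166.975 + 3349.383 = 7516.358 ng/mL·h
F = (AUC_ev/D_ev)/(AUC_iv/D_iv) = (7516.358/50)/(15345.783/25) = 150.32716/613.83132 = 0.2449

F = 0.245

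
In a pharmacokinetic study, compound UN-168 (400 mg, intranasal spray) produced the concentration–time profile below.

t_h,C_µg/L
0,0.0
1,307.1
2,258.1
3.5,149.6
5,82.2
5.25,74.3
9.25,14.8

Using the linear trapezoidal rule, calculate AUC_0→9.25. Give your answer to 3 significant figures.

AUC = 1110 µg/L·h

Trapezoidal AUC_0→9.25:
  [0→1]: (0.0+307.1)/2 × 1 = 153.55
  [1→2]: (307.1+258.1)/2 × 1 = 282.6
  [2→3.5]: (258.1+149.6)/2 × 1.5 = 305.775
  [3.5→5]: (149.6+82.2)/2 × 1.5 = 173.85
  [5→5.25]: (82.2+74.3)/2 × 0.25 = 19.5625
  [5.25→9.25]: (74.3+14.8)/2 × 4 = 178.2
  Sum = 1113.5375 µg/L·h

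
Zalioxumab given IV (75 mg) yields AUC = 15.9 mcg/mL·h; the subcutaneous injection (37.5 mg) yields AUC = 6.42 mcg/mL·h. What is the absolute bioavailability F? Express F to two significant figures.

F = (AUC_ev / D_ev) / (AUC_iv / D_iv)
  = (6.42/37.5) / (15.9/75)
  = 0.1712 / 0.212 = 0.8075

F = 0.81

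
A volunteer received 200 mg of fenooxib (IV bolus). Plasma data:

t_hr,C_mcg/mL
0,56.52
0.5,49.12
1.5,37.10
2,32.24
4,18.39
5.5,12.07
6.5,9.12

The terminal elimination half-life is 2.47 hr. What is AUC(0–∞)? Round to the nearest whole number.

AUC = 203 mcg/mL·hr

Trapezoidal AUC_0→6.5:
  [0→0.5]: (56.52+49.12)/2 × 0.5 = 26.41
  [0.5→1.5]: (49.12+37.10)/2 × 1 = 43.11
  [1.5→2]: (37.10+32.24)/2 × 0.5 = 17.335
  [2→4]: (32.24+18.39)/2 × 2 = 50.63
  [4→5.5]: (18.39+12.07)/2 × 1.5 = 22.845
  [5.5→6.5]: (12.07+9.12)/2 × 1 = 10.595
  Sum = 170.925 mcg/mL·hr
k_e = ln2 / t½ = 0.693147 / 2.47 = 0.2806 hr^-1
Extrapolated tail: C_last / k_e = 9.12 / 0.2806 = 32.502
AUC_0→∞ = 170.925 + 32.502 = 203.427 mcg/mL·hr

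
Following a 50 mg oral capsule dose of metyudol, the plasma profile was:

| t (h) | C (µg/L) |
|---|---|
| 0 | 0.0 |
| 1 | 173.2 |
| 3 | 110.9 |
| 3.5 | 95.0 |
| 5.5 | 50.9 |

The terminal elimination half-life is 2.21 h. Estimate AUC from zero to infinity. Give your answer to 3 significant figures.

Trapezoidal AUC_0→5.5:
  [0→1]: (0.0+173.2)/2 × 1 = 86.6
  [1→3]: (173.2+110.9)/2 × 2 = 284.1
  [3→3.5]: (110.9+95.0)/2 × 0.5 = 51.475
  [3.5→5.5]: (95.0+50.9)/2 × 2 = 145.9
  Sum = 568.075 µg/L·h
k_e = ln2 / t½ = 0.693147 / 2.21 = 0.3136 h^-1
Extrapolated tail: C_last / k_e = 50.9 / 0.3136 = 162.309
AUC_0→∞ = 568.075 + 162.309 = 730.384 µg/L·h

AUC = 730 µg/L·h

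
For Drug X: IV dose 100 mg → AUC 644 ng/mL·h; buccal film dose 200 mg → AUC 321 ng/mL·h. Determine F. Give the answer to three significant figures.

F = (AUC_ev / D_ev) / (AUC_iv / D_iv)
  = (321/200) / (644/100)
  = 1.605 / 6.44 = 0.2492

F = 0.249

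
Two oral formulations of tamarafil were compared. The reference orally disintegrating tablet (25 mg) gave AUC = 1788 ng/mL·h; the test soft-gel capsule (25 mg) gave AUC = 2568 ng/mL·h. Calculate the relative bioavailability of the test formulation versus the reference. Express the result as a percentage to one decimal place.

F_rel = 143.6%

F_rel = (AUC_test/D_test) / (AUC_ref/D_ref)
      = (2568/25) / (1788/25)
      = 102.72 / 71.52 = 1.4362 = 143.62%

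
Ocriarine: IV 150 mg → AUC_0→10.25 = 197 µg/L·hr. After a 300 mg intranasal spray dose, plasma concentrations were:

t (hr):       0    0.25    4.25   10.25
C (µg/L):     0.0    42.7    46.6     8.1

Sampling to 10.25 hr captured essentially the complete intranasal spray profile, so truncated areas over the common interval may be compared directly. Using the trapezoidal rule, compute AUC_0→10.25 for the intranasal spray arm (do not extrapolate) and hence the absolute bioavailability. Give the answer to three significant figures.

F = 0.883

Trapezoidal AUC_0→10.25 (intranasal spray):
  [0→0.25]: (0.0+42.7)/2 × 0.25 = 5.3375
  [0.25→4.25]: (42.7+46.6)/2 × 4 = 178.6
  [4.25→10.25]: (46.6+8.1)/2 × 6 = 164.1
  Sum = 348.0375 µg/L·hr
F = (AUC_ev/D_ev)/(AUC_iv/D_iv) = (348.0375/300)/(197/150) = 1.160125/1.31333 = 0.8833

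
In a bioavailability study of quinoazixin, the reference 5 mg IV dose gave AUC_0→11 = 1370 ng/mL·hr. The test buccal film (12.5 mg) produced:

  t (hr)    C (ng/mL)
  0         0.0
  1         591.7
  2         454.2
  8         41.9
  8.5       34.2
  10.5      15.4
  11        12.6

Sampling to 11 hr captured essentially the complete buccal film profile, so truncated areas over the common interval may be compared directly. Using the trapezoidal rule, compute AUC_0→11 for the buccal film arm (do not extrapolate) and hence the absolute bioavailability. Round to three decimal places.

Trapezoidal AUC_0→11 (buccal film):
  [0→1]: (0.0+591.7)/2 × 1 = 295.85
  [1→2]: (591.7+454.2)/2 × 1 = 522.95
  [2→8]: (454.2+41.9)/2 × 6 = 1488.3
  [8→8.5]: (41.9+34.2)/2 × 0.5 = 19.025
  [8.5→10.5]: (34.2+15.4)/2 × 2 = 49.6
  [10.5→11]: (15.4+12.6)/2 × 0.5 = 7.0
  Sum = 2382.725 ng/mL·hr
F = (AUC_ev/D_ev)/(AUC_iv/D_iv) = (2382.725/12.5)/(1370/5) = 190.618/274 = 0.6957

F = 0.696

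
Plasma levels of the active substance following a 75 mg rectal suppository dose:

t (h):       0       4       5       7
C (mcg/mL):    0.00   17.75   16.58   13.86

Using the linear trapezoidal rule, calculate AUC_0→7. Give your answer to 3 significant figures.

Trapezoidal AUC_0→7:
  [0→4]: (0.00+17.75)/2 × 4 = 35.5
  [4→5]: (17.75+16.58)/2 × 1 = 17.165
  [5→7]: (16.58+13.86)/2 × 2 = 30.44
  Sum = 83.105 mcg/mL·h

AUC = 83.1 mcg/mL·h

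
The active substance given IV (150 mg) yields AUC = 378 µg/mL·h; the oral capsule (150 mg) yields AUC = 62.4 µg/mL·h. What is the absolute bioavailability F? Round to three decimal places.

F = 0.165

F = (AUC_ev / D_ev) / (AUC_iv / D_iv)
  = (62.4/150) / (378/150)
  = 0.416 / 2.52 = 0.1651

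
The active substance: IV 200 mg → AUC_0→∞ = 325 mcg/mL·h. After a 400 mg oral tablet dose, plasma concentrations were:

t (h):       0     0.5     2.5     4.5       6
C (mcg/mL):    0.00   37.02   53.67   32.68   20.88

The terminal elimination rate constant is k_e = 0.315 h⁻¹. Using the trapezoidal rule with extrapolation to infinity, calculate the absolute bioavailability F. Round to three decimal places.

Trapezoidal AUC_0→6 (oral tablet):
  [0→0.5]: (0.00+37.02)/2 × 0.5 = 9.255
  [0.5→2.5]: (37.02+53.67)/2 × 2 = 90.69
  [2.5→4.5]: (53.67+32.68)/2 × 2 = 86.35
  [4.5→6]: (32.68+20.88)/2 × 1.5 = 40.17
  Sum = 226.465 mcg/mL·h
Tail: C_last/k_e = 20.88/0.315 = 66.286
AUC_0→∞ (oral tablet) = 226.465 + 66.286 = 292.751 mcg/mL·h
F = (AUC_ev/D_ev)/(AUC_iv/D_iv) = (292.751/400)/(325/200) = 0.7318775/1.625 = 0.4504

F = 0.450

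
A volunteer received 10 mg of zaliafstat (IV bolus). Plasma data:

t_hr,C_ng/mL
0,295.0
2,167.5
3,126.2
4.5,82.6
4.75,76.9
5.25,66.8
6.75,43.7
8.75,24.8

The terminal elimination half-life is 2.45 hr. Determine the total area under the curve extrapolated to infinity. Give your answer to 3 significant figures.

Trapezoidal AUC_0→8.75:
  [0→2]: (295.0+167.5)/2 × 2 = 462.5
  [2→3]: (167.5+126.2)/2 × 1 = 146.85
  [3→4.5]: (126.2+82.6)/2 × 1.5 = 156.6
  [4.5→4.75]: (82.6+76.9)/2 × 0.25 = 19.9375
  [4.75→5.25]: (76.9+66.8)/2 × 0.5 = 35.925
  [5.25→6.75]: (66.8+43.7)/2 × 1.5 = 82.875
  [6.75→8.75]: (43.7+24.8)/2 × 2 = 68.5
  Sum = 973.1875 ng/mL·hr
k_e = ln2 / t½ = 0.693147 / 2.45 = 0.2829 hr^-1
Extrapolated tail: C_last / k_e = 24.8 / 0.2829 = 87.663
AUC_0→∞ = 973.1875 + 87.663 = 1060.8505 ng/mL·hr

AUC = 1060 ng/mL·hr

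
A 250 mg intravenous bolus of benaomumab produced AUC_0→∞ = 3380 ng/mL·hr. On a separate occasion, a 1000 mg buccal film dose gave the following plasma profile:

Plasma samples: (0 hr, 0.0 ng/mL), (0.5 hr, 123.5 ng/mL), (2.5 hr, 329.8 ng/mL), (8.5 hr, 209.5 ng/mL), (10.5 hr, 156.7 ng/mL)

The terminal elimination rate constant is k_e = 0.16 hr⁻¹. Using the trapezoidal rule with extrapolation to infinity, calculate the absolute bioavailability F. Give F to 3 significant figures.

Trapezoidal AUC_0→10.5 (buccal film):
  [0→0.5]: (0.0+123.5)/2 × 0.5 = 30.875
  [0.5→2.5]: (123.5+329.8)/2 × 2 = 453.3
  [2.5→8.5]: (329.8+209.5)/2 × 6 = 1617.9
  [8.5→10.5]: (209.5+156.7)/2 × 2 = 366.2
  Sum = 2468.275 ng/mL·hr
Tail: C_last/k_e = 156.7/0.16 = 979.375
AUC_0→∞ (buccal film) = 2468.275 + 979.375 = 3447.65 ng/mL·hr
F = (AUC_ev/D_ev)/(AUC_iv/D_iv) = (3447.65/1000)/(3380/250) = 3.44765/13.52 = 0.2550

F = 0.255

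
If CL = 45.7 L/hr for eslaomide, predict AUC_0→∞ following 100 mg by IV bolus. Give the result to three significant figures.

AUC_0→∞ = Dose_iv / CL
        = 100 / 45.7 = 2.18818 mg/L·hr

AUC = 2.19 mg/L·hr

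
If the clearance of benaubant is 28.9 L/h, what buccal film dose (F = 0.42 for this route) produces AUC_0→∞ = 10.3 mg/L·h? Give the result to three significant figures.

Dose = 709 mg

Dose = CL × AUC_0→∞ / F
     = 28.9 × 10.3 / 0.42 = 708.738 mg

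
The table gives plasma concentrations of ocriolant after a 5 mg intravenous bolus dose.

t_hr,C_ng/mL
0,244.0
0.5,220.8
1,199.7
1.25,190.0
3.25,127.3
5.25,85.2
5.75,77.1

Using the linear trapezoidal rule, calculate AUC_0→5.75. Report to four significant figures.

Trapezoidal AUC_0→5.75:
  [0→0.5]: (244.0+220.8)/2 × 0.5 = 116.2
  [0.5→1]: (220.8+199.7)/2 × 0.5 = 105.125
  [1→1.25]: (199.7+190.0)/2 × 0.25 = 48.7125
  [1.25→3.25]: (190.0+127.3)/2 × 2 = 317.3
  [3.25→5.25]: (127.3+85.2)/2 × 2 = 212.5
  [5.25→5.75]: (85.2+77.1)/2 × 0.5 = 40.575
  Sum = 840.4125 ng/mL·hr

AUC = 840.4 ng/mL·hr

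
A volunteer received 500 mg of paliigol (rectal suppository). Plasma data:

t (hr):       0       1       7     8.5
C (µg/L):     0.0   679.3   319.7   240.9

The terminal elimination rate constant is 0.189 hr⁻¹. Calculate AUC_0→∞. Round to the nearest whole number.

AUC = 5032 µg/L·hr

Trapezoidal AUC_0→8.5:
  [0→1]: (0.0+679.3)/2 × 1 = 339.65
  [1→7]: (679.3+319.7)/2 × 6 = 2997.0
  [7→8.5]: (319.7+240.9)/2 × 1.5 = 420.45
  Sum = 3757.1 µg/L·hr
Extrapolated tail: C_last / k_e = 240.9 / 0.189 = 1274.603
AUC_0→∞ = 3757.1 + 1274.603 = 5031.703 µg/L·hr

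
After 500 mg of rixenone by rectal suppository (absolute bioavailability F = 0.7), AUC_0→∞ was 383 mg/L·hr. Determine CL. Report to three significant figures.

CL = F × Dose / AUC_0→∞
   = 0.7 × 500 / 383 = 0.913838 L/hr

CL = 0.914 L/hr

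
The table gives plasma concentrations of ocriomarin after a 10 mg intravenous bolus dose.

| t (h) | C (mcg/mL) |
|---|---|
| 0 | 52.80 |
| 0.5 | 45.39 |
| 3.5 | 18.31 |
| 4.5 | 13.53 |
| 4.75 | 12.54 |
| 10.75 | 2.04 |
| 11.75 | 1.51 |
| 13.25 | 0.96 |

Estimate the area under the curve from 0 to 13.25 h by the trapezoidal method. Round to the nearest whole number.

AUC = 187 mcg/mL·h

Trapezoidal AUC_0→13.25:
  [0→0.5]: (52.80+45.39)/2 × 0.5 = 24.5475
  [0.5→3.5]: (45.39+18.31)/2 × 3 = 95.55
  [3.5→4.5]: (18.31+13.53)/2 × 1 = 15.92
  [4.5→4.75]: (13.53+12.54)/2 × 0.25 = 3.25875
  [4.75→10.75]: (12.54+2.04)/2 × 6 = 43.74
  [10.75→11.75]: (2.04+1.51)/2 × 1 = 1.775
  [11.75→13.25]: (1.51+0.96)/2 × 1.5 = 1.8525
  Sum = 186.64375 mcg/mL·h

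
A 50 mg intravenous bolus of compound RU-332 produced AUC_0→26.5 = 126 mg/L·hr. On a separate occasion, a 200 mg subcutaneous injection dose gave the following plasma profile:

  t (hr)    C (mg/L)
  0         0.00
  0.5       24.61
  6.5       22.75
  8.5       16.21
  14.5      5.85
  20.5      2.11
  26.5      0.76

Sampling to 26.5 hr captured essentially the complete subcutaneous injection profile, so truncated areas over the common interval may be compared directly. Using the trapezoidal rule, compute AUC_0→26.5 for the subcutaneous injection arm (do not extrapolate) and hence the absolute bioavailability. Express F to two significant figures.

Trapezoidal AUC_0→26.5 (subcutaneous injection):
  [0→0.5]: (0.00+24.61)/2 × 0.5 = 6.1525
  [0.5→6.5]: (24.61+22.75)/2 × 6 = 142.08
  [6.5→8.5]: (22.75+16.21)/2 × 2 = 38.96
  [8.5→14.5]: (16.21+5.85)/2 × 6 = 66.18
  [14.5→20.5]: (5.85+2.11)/2 × 6 = 23.88
  [20.5→26.5]: (2.11+0.76)/2 × 6 = 8.61
  Sum = 285.8625 mg/L·hr
F = (AUC_ev/D_ev)/(AUC_iv/D_iv) = (285.8625/200)/(126/50) = 1.4293125/2.52 = 0.5672

F = 0.57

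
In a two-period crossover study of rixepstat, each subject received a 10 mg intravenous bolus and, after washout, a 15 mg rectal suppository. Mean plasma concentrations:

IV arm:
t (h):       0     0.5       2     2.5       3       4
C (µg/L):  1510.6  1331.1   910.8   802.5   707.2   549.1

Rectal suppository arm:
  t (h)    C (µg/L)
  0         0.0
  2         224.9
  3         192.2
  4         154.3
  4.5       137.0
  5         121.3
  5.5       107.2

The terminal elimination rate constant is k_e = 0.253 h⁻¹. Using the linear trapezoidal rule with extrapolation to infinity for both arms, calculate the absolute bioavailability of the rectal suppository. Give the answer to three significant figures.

F = 0.136

Trapezoidal AUC_0→4 (IV):
  [0→0.5]: (1510.6+1331.1)/2 × 0.5 = 710.425
  [0.5→2]: (1331.1+910.8)/2 × 1.5 = 1681.425
  [2→2.5]: (910.8+802.5)/2 × 0.5 = 428.325
  [2.5→3]: (802.5+707.2)/2 × 0.5 = 377.425
  [3→4]: (707.2+549.1)/2 × 1 = 628.15
  Sum = 3825.75 µg/L·h
IV tail: 549.1/0.253 = 2170.356; AUC_iv,0→∞ = 3825.75 + 2170.356 = 5996.106 µg/L·h
Trapezoidal AUC_0→5.5 (rectal suppository):
  [0→2]: (0.0+224.9)/2 × 2 = 224.9
  [2→3]: (224.9+192.2)/2 × 1 = 208.55
  [3→4]: (192.2+154.3)/2 × 1 = 173.25
  [4→4.5]: (154.3+137.0)/2 × 0.5 = 72.825
  [4.5→5]: (137.0+121.3)/2 × 0.5 = 64.575
  [5→5.5]: (121.3+107.2)/2 × 0.5 = 57.125
  Sum = 801.225 µg/L·h
rectal suppository tail: 107.2/0.253 = 423.715; AUC_ev,0→∞ = 801.225 + 423.715 = 1224.94 µg/L·h
F = (AUC_ev/D_ev)/(AUC_iv/D_iv) = (1224.94/15)/(5996.106/10) = 81.6627/599.6106 = 0.1362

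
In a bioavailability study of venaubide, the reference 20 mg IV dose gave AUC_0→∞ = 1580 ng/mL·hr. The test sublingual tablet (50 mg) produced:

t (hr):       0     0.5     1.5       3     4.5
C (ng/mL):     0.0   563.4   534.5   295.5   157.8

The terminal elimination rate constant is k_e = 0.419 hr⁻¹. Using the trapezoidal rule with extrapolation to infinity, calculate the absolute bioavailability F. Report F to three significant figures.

Trapezoidal AUC_0→4.5 (sublingual tablet):
  [0→0.5]: (0.0+563.4)/2 × 0.5 = 140.85
  [0.5→1.5]: (563.4+534.5)/2 × 1 = 548.95
  [1.5→3]: (534.5+295.5)/2 × 1.5 = 622.5
  [3→4.5]: (295.5+157.8)/2 × 1.5 = 339.975
  Sum = 1652.275 ng/mL·hr
Tail: C_last/k_e = 157.8/0.419 = 376.611
AUC_0→∞ (sublingual tablet) = 1652.275 + 376.611 = 2028.886 ng/mL·hr
F = (AUC_ev/D_ev)/(AUC_iv/D_iv) = (2028.886/50)/(1580/20) = 40.57772/79 = 0.5136

F = 0.514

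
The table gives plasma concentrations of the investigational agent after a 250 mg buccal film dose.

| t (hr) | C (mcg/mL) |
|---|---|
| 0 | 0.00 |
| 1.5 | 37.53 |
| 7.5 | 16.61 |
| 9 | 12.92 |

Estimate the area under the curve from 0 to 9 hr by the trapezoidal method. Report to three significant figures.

AUC = 213 mcg/mL·hr

Trapezoidal AUC_0→9:
  [0→1.5]: (0.00+37.53)/2 × 1.5 = 28.1475
  [1.5→7.5]: (37.53+16.61)/2 × 6 = 162.42
  [7.5→9]: (16.61+12.92)/2 × 1.5 = 22.1475
  Sum = 212.715 mcg/mL·hr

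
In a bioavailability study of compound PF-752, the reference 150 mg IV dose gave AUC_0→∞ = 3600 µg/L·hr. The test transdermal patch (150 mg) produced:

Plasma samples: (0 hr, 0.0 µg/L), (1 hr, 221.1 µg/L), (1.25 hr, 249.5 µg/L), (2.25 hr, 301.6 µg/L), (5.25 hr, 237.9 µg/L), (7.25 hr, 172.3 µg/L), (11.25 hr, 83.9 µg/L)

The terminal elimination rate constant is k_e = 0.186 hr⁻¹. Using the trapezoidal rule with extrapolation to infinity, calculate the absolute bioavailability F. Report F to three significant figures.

F = 0.730

Trapezoidal AUC_0→11.25 (transdermal patch):
  [0→1]: (0.0+221.1)/2 × 1 = 110.55
  [1→1.25]: (221.1+249.5)/2 × 0.25 = 58.825
  [1.25→2.25]: (249.5+301.6)/2 × 1 = 275.55
  [2.25→5.25]: (301.6+237.9)/2 × 3 = 809.25
  [5.25→7.25]: (237.9+172.3)/2 × 2 = 410.2
  [7.25→11.25]: (172.3+83.9)/2 × 4 = 512.4
  Sum = 2176.775 µg/L·hr
Tail: C_last/k_e = 83.9/0.186 = 451.075
AUC_0→∞ (transdermal patch) = 2176.775 + 451.075 = 2627.85 µg/L·hr
F = (AUC_ev/D_ev)/(AUC_iv/D_iv) = (2627.85/150)/(3600/150) = 17.519/24 = 0.7300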